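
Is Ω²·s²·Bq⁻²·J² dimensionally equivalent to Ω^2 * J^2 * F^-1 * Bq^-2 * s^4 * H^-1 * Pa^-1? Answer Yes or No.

No

Left side:
  Ω = V/A (resistance = voltage per current),
      = kg·m²·s⁻³·A⁻².
  So Ω² = kg²·m⁴·s⁻⁶·A⁻⁴.
  Bq = 1/s = s⁻¹ (activity is decays per second).
  So Bq⁻² = s².
  J = N·m (work = force × distance),
      = kg·m²·s⁻².
  So J² = kg²·m⁴·s⁻⁴.
  Combining: Ω²·s²·Bq⁻²·J² = (kg²·m⁴·s⁻⁶·A⁻⁴) · s² · s² · (kg²·m⁴·s⁻⁴) = kg⁴·m⁸·s⁻⁶·A⁻⁴.
Right side:
  Ω = kg·m²·s⁻³·A⁻².
  So Ω² = kg²·m⁴·s⁻⁶·A⁻⁴.
  J = kg·m²·s⁻².
  So J² = kg²·m⁴·s⁻⁴.
  F = kg⁻¹·m⁻²·s⁴·A².
  So F⁻¹ = kg·m²·s⁻⁴·A⁻².
  Bq = s⁻¹.
  So Bq⁻² = s².
  H = kg·m²·s⁻²·A⁻².
  So H⁻¹ = kg⁻¹·m⁻²·s²·A².
  Pa = kg·m⁻¹·s⁻².
  So Pa⁻¹ = kg⁻¹·m·s².
  Combining: Ω²·J²·F⁻¹·Bq⁻²·s⁴·H⁻¹·Pa⁻¹ = (kg²·m⁴·s⁻⁶·A⁻⁴) · (kg²·m⁴·s⁻⁴) · (kg·m²·s⁻⁴·A⁻²) · s² · s⁴ · (kg⁻¹·m⁻²·s²·A²) · (kg⁻¹·m·s²) = kg³·m⁹·s⁻⁴·A⁻⁴.
Left is kg⁴·m⁸·s⁻⁶·A⁻⁴; right is kg³·m⁹·s⁻⁴·A⁻⁴ — different.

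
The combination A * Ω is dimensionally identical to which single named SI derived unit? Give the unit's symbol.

V

Ω = V/A (resistance = voltage per current),
    = kg·m²·s⁻³·A⁻².
Combining: A·Ω = A · (kg·m²·s⁻³·A⁻²) = kg·m²·s⁻³·A⁻¹.
kg·m²·s⁻³·A⁻¹ is the base-SI form of the volt.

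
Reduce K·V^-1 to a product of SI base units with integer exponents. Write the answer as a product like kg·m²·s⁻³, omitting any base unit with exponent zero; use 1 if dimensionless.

kg⁻¹·m⁻²·s³·A·K

V = kg·m²·s⁻³·A⁻¹.
So V⁻¹ = kg⁻¹·m⁻²·s³·A.
Combining: K·V⁻¹ = K · (kg⁻¹·m⁻²·s³·A) = kg⁻¹·m⁻²·s³·A·K.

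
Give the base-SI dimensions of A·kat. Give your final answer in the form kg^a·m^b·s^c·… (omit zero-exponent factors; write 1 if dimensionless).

s⁻¹·A·mol

kat = mol/s = s⁻¹·mol (catalytic activity).
Combining: A·kat = A · (s⁻¹·mol) = s⁻¹·A·mol.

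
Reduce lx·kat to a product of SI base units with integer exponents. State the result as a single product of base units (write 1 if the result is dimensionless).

m⁻²·s⁻¹·mol·cd

lx = m⁻²·cd.
kat = s⁻¹·mol.
Combining: lx·kat = (m⁻²·cd) · (s⁻¹·mol) = m⁻²·s⁻¹·mol·cd.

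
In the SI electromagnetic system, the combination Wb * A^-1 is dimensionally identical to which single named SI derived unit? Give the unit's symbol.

Wb = V·s (flux: a volt is a weber per second),
    = kg·m²·s⁻²·A⁻¹.
Combining: Wb·A⁻¹ = (kg·m²·s⁻²·A⁻¹) · A⁻¹ = kg·m²·s⁻²·A⁻².
kg·m²·s⁻²·A⁻² is the base-SI form of the henry.

H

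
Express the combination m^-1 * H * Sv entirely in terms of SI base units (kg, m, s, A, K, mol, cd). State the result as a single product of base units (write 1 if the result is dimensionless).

H = Wb/A (inductance = flux per current),
    = kg·m²·s⁻²·A⁻².
Sv = J/kg (equivalent dose = energy per mass),
    = m²·s⁻².
Combining: m⁻¹·H·Sv = m⁻¹ · (kg·m²·s⁻²·A⁻²) · (m²·s⁻²) = kg·m³·s⁻⁴·A⁻².

kg·m³·s⁻⁴·A⁻²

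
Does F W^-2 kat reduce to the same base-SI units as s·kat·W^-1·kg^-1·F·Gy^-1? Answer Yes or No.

Yes

Left side:
  F = C/V (capacitance = charge per voltage),
      = A·s/(kg·m²·s⁻³·A⁻¹) (substituting C and V),
      = kg⁻¹·m⁻²·s⁴·A².
  W = J/s (power = energy per time),
      = kg·m²·s⁻³.
  So W⁻² = kg⁻²·m⁻⁴·s⁶.
  kat = mol/s = s⁻¹·mol (catalytic activity).
  Combining: F·W⁻²·kat = (kg⁻¹·m⁻²·s⁴·A²) · (kg⁻²·m⁻⁴·s⁶) · (s⁻¹·mol) = kg⁻³·m⁻⁶·s⁹·A²·mol.
Right side:
  kat = mol/s = s⁻¹·mol (catalytic activity).
  W = J/s (power = energy per time),
      = kg·m²·s⁻³.
  So W⁻¹ = kg⁻¹·m⁻²·s³.
  F = C/V (capacitance = charge per voltage),
      = A·s/(kg·m²·s⁻³·A⁻¹) (substituting C and V),
      = kg⁻¹·m⁻²·s⁴·A².
  Gy = J/kg (absorbed dose = energy per mass),
      = m²·s⁻².
  So Gy⁻¹ = m⁻²·s².
  Combining: s·kat·W⁻¹·kg⁻¹·F·Gy⁻¹ = s · (s⁻¹·mol) · (kg⁻¹·m⁻²·s³) · kg⁻¹ · (kg⁻¹·m⁻²·s⁴·A²) · (m⁻²·s²) = kg⁻³·m⁻⁶·s⁹·A²·mol.
Both reduce to kg⁻³·m⁻⁶·s⁹·A²·mol.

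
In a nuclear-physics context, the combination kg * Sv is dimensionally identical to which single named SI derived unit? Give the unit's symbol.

Sv = m²·s⁻².
Combining: kg·Sv = kg · (m²·s⁻²) = kg·m²·s⁻².
kg·m²·s⁻² is the base-SI form of the joule.

J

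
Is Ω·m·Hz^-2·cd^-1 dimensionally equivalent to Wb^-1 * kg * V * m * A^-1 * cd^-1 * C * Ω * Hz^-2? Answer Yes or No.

No

Left side:
  Ω = kg·m²·s⁻³·A⁻².
  Hz = s⁻¹.
  So Hz⁻² = s².
  Combining: Ω·m·Hz⁻²·cd⁻¹ = (kg·m²·s⁻³·A⁻²) · m · s² · cd⁻¹ = kg·m³·s⁻¹·A⁻²·cd⁻¹.
Right side:
  Wb = V·s (flux: a volt is a weber per second),
      = kg·m²·s⁻²·A⁻¹.
  So Wb⁻¹ = kg⁻¹·m⁻²·s²·A.
  V = W/A (potential = power per current),
      = kg·m²·s⁻³·A⁻¹.
  C = A·s = s·A (charge = current × time).
  Ω = V/A (resistance = voltage per current),
      = kg·m²·s⁻³·A⁻².
  Hz = 1/s = s⁻¹ (frequency is cycles per second).
  So Hz⁻² = s².
  Combining: Wb⁻¹·kg·V·m·A⁻¹·cd⁻¹·C·Ω·Hz⁻² = (kg⁻¹·m⁻²·s²·A) · kg · (kg·m²·s⁻³·A⁻¹) · m · A⁻¹ · cd⁻¹ · (s·A) · (kg·m²·s⁻³·A⁻²) · s² = kg²·m³·s⁻¹·A⁻²·cd⁻¹.
Left is kg·m³·s⁻¹·A⁻²·cd⁻¹; right is kg²·m³·s⁻¹·A⁻²·cd⁻¹ — different.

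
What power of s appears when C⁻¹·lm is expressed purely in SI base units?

C = s·A.
So C⁻¹ = s⁻¹·A⁻¹.
lm = cd.
Combining: C⁻¹·lm = (s⁻¹·A⁻¹) · cd = s⁻¹·A⁻¹·cd.
The exponent of s is -1.

-1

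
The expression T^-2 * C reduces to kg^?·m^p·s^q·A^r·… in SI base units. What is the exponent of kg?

T = kg·s⁻²·A⁻¹.
So T⁻² = kg⁻²·s⁴·A².
C = s·A.
Combining: T⁻²·C = (kg⁻²·s⁴·A²) · (s·A) = kg⁻²·s⁵·A³.
The exponent of kg is -2.

-2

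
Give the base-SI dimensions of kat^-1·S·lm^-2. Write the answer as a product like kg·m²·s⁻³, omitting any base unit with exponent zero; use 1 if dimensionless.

kat = mol/s = s⁻¹·mol (catalytic activity).
So kat⁻¹ = s·mol⁻¹.
S = 1/Ω (conductance is reciprocal resistance),
    = kg⁻¹·m⁻²·s³·A².
lm = cd·sr = cd (luminous flux; sr is dimensionless).
So lm⁻² = cd⁻².
Combining: kat⁻¹·S·lm⁻² = (s·mol⁻¹) · (kg⁻¹·m⁻²·s³·A²) · cd⁻² = kg⁻¹·m⁻²·s⁴·A²·mol⁻¹·cd⁻².

kg⁻¹·m⁻²·s⁴·A²·mol⁻¹·cd⁻²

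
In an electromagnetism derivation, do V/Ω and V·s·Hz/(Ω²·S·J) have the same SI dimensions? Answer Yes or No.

Left side:
  V = kg·m²·s⁻³·A⁻¹.
  Ω = kg·m²·s⁻³·A⁻².
  So Ω⁻¹ = kg⁻¹·m⁻²·s³·A².
  Combining: V·Ω⁻¹ = (kg·m²·s⁻³·A⁻¹) · (kg⁻¹·m⁻²·s³·A²) = A.
Right side:
  V = W/A (potential = power per current),
      = kg·m²·s⁻³·A⁻¹.
  Hz = 1/s = s⁻¹ (frequency is cycles per second).
  Ω = V/A (resistance = voltage per current),
      = kg·m²·s⁻³·A⁻².
  So Ω⁻² = kg⁻²·m⁻⁴·s⁶·A⁴.
  S = 1/Ω (conductance is reciprocal resistance),
      = kg⁻¹·m⁻²·s³·A².
  So S⁻¹ = kg·m²·s⁻³·A⁻².
  J = N·m (work = force × distance),
      = kg·m²·s⁻².
  So J⁻¹ = kg⁻¹·m⁻²·s².
  Combining: V·s·Hz·Ω⁻²·S⁻¹·J⁻¹ = (kg·m²·s⁻³·A⁻¹) · s · s⁻¹ · (kg⁻²·m⁻⁴·s⁶·A⁴) · (kg·m²·s⁻³·A⁻²) · (kg⁻¹·m⁻²·s²) = kg⁻¹·m⁻²·s²·A.
Left is A; right is kg⁻¹·m⁻²·s²·A — different.

No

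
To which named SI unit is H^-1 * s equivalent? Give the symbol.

S

H = kg·m²·s⁻²·A⁻².
So H⁻¹ = kg⁻¹·m⁻²·s²·A².
Combining: H⁻¹·s = (kg⁻¹·m⁻²·s²·A²) · s = kg⁻¹·m⁻²·s³·A².
kg⁻¹·m⁻²·s³·A² is the base-SI form of the siemens.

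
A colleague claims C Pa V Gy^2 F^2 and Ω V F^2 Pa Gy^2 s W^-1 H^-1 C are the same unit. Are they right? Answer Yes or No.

No

Left side:
  C = s·A.
  Pa = kg·m⁻¹·s⁻².
  V = kg·m²·s⁻³·A⁻¹.
  Gy = m²·s⁻².
  So Gy² = m⁴·s⁻⁴.
  F = kg⁻¹·m⁻²·s⁴·A².
  So F² = kg⁻²·m⁻⁴·s⁸·A⁴.
  Combining: C·Pa·V·Gy²·F² = (s·A) · (kg·m⁻¹·s⁻²) · (kg·m²·s⁻³·A⁻¹) · (m⁴·s⁻⁴) · (kg⁻²·m⁻⁴·s⁸·A⁴) = m·A⁴.
Right side:
  Ω = V/A (resistance = voltage per current),
      = kg·m²·s⁻³·A⁻².
  V = W/A (potential = power per current),
      = kg·m²·s⁻³·A⁻¹.
  F = C/V (capacitance = charge per voltage),
      = A·s/(kg·m²·s⁻³·A⁻¹) (substituting C and V),
      = kg⁻¹·m⁻²·s⁴·A².
  So F² = kg⁻²·m⁻⁴·s⁸·A⁴.
  Pa = N/m² (pressure = force per area),
      = kg·m⁻¹·s⁻².
  Gy = J/kg (absorbed dose = energy per mass),
      = m²·s⁻².
  So Gy² = m⁴·s⁻⁴.
  W = J/s (power = energy per time),
      = kg·m²·s⁻³.
  So W⁻¹ = kg⁻¹·m⁻²·s³.
  H = Wb/A (inductance = flux per current),
      = kg·m²·s⁻²·A⁻².
  So H⁻¹ = kg⁻¹·m⁻²·s²·A².
  C = A·s = s·A (charge = current × time).
  Combining: Ω·V·F²·Pa·Gy²·s·W⁻¹·H⁻¹·C = (kg·m²·s⁻³·A⁻²) · (kg·m²·s⁻³·A⁻¹) · (kg⁻²·m⁻⁴·s⁸·A⁴) · (kg·m⁻¹·s⁻²) · (m⁴·s⁻⁴) · s · (kg⁻¹·m⁻²·s³) · (kg⁻¹·m⁻²·s²·A²) · (s·A) = kg⁻¹·m⁻¹·s³·A⁴.
Left is m·A⁴; right is kg⁻¹·m⁻¹·s³·A⁴ — different.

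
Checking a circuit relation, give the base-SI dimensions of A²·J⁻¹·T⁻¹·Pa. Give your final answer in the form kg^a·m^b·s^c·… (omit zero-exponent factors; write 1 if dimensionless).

J = kg·m²·s⁻².
So J⁻¹ = kg⁻¹·m⁻²·s².
T = kg·s⁻²·A⁻¹.
So T⁻¹ = kg⁻¹·s²·A.
Pa = kg·m⁻¹·s⁻².
Combining: A²·J⁻¹·T⁻¹·Pa = A² · (kg⁻¹·m⁻²·s²) · (kg⁻¹·s²·A) · (kg·m⁻¹·s⁻²) = kg⁻¹·m⁻³·s²·A³.

kg⁻¹·m⁻³·s²·A³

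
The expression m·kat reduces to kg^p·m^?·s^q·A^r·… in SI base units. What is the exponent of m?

kat = s⁻¹·mol.
Combining: m·kat = m · (s⁻¹·mol) = m·s⁻¹·mol.
The exponent of m is 1.

1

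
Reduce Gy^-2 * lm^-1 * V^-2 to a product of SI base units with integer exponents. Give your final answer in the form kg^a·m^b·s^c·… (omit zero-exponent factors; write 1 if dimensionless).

kg⁻²·m⁻⁸·s¹⁰·A²·cd⁻¹

Gy = J/kg (absorbed dose = energy per mass),
    = m²·s⁻².
So Gy⁻² = m⁻⁴·s⁴.
lm = cd·sr = cd (luminous flux; sr is dimensionless).
So lm⁻¹ = cd⁻¹.
V = W/A (potential = power per current),
    = kg·m²·s⁻³·A⁻¹.
So V⁻² = kg⁻²·m⁻⁴·s⁶·A².
Combining: Gy⁻²·lm⁻¹·V⁻² = (m⁻⁴·s⁴) · cd⁻¹ · (kg⁻²·m⁻⁴·s⁶·A²) = kg⁻²·m⁻⁸·s¹⁰·A²·cd⁻¹.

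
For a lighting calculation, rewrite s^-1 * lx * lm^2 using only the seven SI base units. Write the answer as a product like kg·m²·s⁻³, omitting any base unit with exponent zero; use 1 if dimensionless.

lx = m⁻²·cd.
lm = cd.
So lm² = cd².
Combining: s⁻¹·lx·lm² = s⁻¹ · (m⁻²·cd) · cd² = m⁻²·s⁻¹·cd³.

m⁻²·s⁻¹·cd³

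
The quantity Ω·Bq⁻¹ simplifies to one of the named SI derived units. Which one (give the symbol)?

H

Ω = V/A (resistance = voltage per current),
    = kg·m²·s⁻³·A⁻².
Bq = 1/s = s⁻¹ (activity is decays per second).
So Bq⁻¹ = s.
Combining: Ω·Bq⁻¹ = (kg·m²·s⁻³·A⁻²) · s = kg·m²·s⁻²·A⁻².
kg·m²·s⁻²·A⁻² is the base-SI form of the henry.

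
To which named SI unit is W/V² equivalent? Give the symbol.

S

V = W/A (potential = power per current),
    = kg·m²·s⁻³·A⁻¹.
So V⁻² = kg⁻²·m⁻⁴·s⁶·A².
W = J/s (power = energy per time),
    = kg·m²·s⁻³.
Combining: V⁻²·W = (kg⁻²·m⁻⁴·s⁶·A²) · (kg·m²·s⁻³) = kg⁻¹·m⁻²·s³·A².
kg⁻¹·m⁻²·s³·A² is the base-SI form of the siemens.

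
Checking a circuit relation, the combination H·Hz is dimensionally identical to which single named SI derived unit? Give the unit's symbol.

Ω

H = kg·m²·s⁻²·A⁻².
Hz = s⁻¹.
Combining: H·Hz = (kg·m²·s⁻²·A⁻²) · s⁻¹ = kg·m²·s⁻³·A⁻².
kg·m²·s⁻³·A⁻² is the base-SI form of the ohm.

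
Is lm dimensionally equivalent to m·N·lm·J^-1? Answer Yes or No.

Left side:
  lm = cd·sr = cd (luminous flux; sr is dimensionless).
Right side:
  N = kg·m/s² = kg·m·s⁻² (force = mass × acceleration).
  lm = cd·sr = cd (luminous flux; sr is dimensionless).
  J = N·m (work = force × distance),
      = kg·m²·s⁻².
  So J⁻¹ = kg⁻¹·m⁻²·s².
  Combining: m·N·lm·J⁻¹ = m · (kg·m·s⁻²) · cd · (kg⁻¹·m⁻²·s²) = cd.
Both reduce to cd.

Yes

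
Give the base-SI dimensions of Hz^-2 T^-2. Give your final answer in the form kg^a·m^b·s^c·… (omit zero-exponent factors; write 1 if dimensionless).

Hz = 1/s = s⁻¹ (frequency is cycles per second).
So Hz⁻² = s².
T = Wb/m² (flux density = flux per area),
    = kg·s⁻²·A⁻¹.
So T⁻² = kg⁻²·s⁴·A².
Combining: Hz⁻²·T⁻² = s² · (kg⁻²·s⁴·A²) = kg⁻²·s⁶·A².

kg⁻²·s⁶·A²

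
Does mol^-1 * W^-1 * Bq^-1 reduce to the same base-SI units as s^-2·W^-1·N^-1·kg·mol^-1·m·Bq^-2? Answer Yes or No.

No

Left side:
  W = kg·m²·s⁻³.
  So W⁻¹ = kg⁻¹·m⁻²·s³.
  Bq = s⁻¹.
  So Bq⁻¹ = s.
  Combining: mol⁻¹·W⁻¹·Bq⁻¹ = mol⁻¹ · (kg⁻¹·m⁻²·s³) · s = kg⁻¹·m⁻²·s⁴·mol⁻¹.
Right side:
  W = J/s (power = energy per time),
      = kg·m²·s⁻³.
  So W⁻¹ = kg⁻¹·m⁻²·s³.
  N = kg·m/s² = kg·m·s⁻² (force = mass × acceleration).
  So N⁻¹ = kg⁻¹·m⁻¹·s².
  Bq = 1/s = s⁻¹ (activity is decays per second).
  So Bq⁻² = s².
  Combining: s⁻²·W⁻¹·N⁻¹·kg·mol⁻¹·m·Bq⁻² = s⁻² · (kg⁻¹·m⁻²·s³) · (kg⁻¹·m⁻¹·s²) · kg · mol⁻¹ · m · s² = kg⁻¹·m⁻²·s⁵·mol⁻¹.
Left is kg⁻¹·m⁻²·s⁴·mol⁻¹; right is kg⁻¹·m⁻²·s⁵·mol⁻¹ — different.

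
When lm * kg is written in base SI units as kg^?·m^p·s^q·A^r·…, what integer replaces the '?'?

1

lm = cd·sr = cd (luminous flux; sr is dimensionless).
Combining: lm·kg = cd · kg = kg·cd.
The exponent of kg is 1.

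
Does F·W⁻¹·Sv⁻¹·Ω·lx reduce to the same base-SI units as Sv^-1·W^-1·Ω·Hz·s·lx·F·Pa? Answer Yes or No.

No

Left side:
  F = kg⁻¹·m⁻²·s⁴·A².
  W = kg·m²·s⁻³.
  So W⁻¹ = kg⁻¹·m⁻²·s³.
  Sv = m²·s⁻².
  So Sv⁻¹ = m⁻²·s².
  Ω = kg·m²·s⁻³·A⁻².
  lx = m⁻²·cd.
  Combining: F·W⁻¹·Sv⁻¹·Ω·lx = (kg⁻¹·m⁻²·s⁴·A²) · (kg⁻¹·m⁻²·s³) · (m⁻²·s²) · (kg·m²·s⁻³·A⁻²) · (m⁻²·cd) = kg⁻¹·m⁻⁶·s⁶·cd.
Right side:
  Sv = J/kg (equivalent dose = energy per mass),
      = m²·s⁻².
  So Sv⁻¹ = m⁻²·s².
  W = J/s (power = energy per time),
      = kg·m²·s⁻³.
  So W⁻¹ = kg⁻¹·m⁻²·s³.
  Ω = V/A (resistance = voltage per current),
      = kg·m²·s⁻³·A⁻².
  Hz = 1/s = s⁻¹ (frequency is cycles per second).
  lx = lm/m² (illuminance = luminous flux per area),
      = m⁻²·cd.
  F = C/V (capacitance = charge per voltage),
      = A·s/(kg·m²·s⁻³·A⁻¹) (substituting C and V),
      = kg⁻¹·m⁻²·s⁴·A².
  Pa = N/m² (pressure = force per area),
      = kg·m⁻¹·s⁻².
  Combining: Sv⁻¹·W⁻¹·Ω·Hz·s·lx·F·Pa = (m⁻²·s²) · (kg⁻¹·m⁻²·s³) · (kg·m²·s⁻³·A⁻²) · s⁻¹ · s · (m⁻²·cd) · (kg⁻¹·m⁻²·s⁴·A²) · (kg·m⁻¹·s⁻²) = m⁻⁷·s⁴·cd.
Left is kg⁻¹·m⁻⁶·s⁶·cd; right is m⁻⁷·s⁴·cd — different.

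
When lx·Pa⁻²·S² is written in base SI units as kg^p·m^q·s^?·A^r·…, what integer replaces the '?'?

10

lx = lm/m² (illuminance = luminous flux per area),
    = m⁻²·cd.
Pa = N/m² (pressure = force per area),
    = kg·m⁻¹·s⁻².
So Pa⁻² = kg⁻²·m²·s⁴.
S = 1/Ω (conductance is reciprocal resistance),
    = kg⁻¹·m⁻²·s³·A².
So S² = kg⁻²·m⁻⁴·s⁶·A⁴.
Combining: lx·Pa⁻²·S² = (m⁻²·cd) · (kg⁻²·m²·s⁴) · (kg⁻²·m⁻⁴·s⁶·A⁴) = kg⁻⁴·m⁻⁴·s¹⁰·A⁴·cd.
The exponent of s is 10.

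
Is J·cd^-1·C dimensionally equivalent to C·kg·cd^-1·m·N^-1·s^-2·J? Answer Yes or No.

Left side:
  J = N·m (work = force × distance),
      = kg·m²·s⁻².
  C = A·s = s·A (charge = current × time).
  Combining: J·cd⁻¹·C = (kg·m²·s⁻²) · cd⁻¹ · (s·A) = kg·m²·s⁻¹·A·cd⁻¹.
Right side:
  C = s·A.
  N = kg·m·s⁻².
  So N⁻¹ = kg⁻¹·m⁻¹·s².
  J = kg·m²·s⁻².
  Combining: C·kg·cd⁻¹·m·N⁻¹·s⁻²·J = (s·A) · kg · cd⁻¹ · m · (kg⁻¹·m⁻¹·s²) · s⁻² · (kg·m²·s⁻²) = kg·m²·s⁻¹·A·cd⁻¹.
Both reduce to kg·m²·s⁻¹·A·cd⁻¹.

Yes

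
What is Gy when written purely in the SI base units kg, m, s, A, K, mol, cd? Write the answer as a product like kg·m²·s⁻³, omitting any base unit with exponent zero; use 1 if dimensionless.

Gy = J/kg (absorbed dose = energy per mass),
    = m²·s⁻².

m²·s⁻²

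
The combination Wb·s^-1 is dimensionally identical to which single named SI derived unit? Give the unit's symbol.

Wb = kg·m²·s⁻²·A⁻¹.
Combining: Wb·s⁻¹ = (kg·m²·s⁻²·A⁻¹) · s⁻¹ = kg·m²·s⁻³·A⁻¹.
kg·m²·s⁻³·A⁻¹ is the base-SI form of the volt.

V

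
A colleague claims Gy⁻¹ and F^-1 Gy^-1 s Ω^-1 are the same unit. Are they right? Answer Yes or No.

Yes

Left side:
  Gy = J/kg (absorbed dose = energy per mass),
      = m²·s⁻².
  So Gy⁻¹ = m⁻²·s².
Right side:
  F = C/V (capacitance = charge per voltage),
      = A·s/(kg·m²·s⁻³·A⁻¹) (substituting C and V),
      = kg⁻¹·m⁻²·s⁴·A².
  So F⁻¹ = kg·m²·s⁻⁴·A⁻².
  Gy = J/kg (absorbed dose = energy per mass),
      = m²·s⁻².
  So Gy⁻¹ = m⁻²·s².
  Ω = V/A (resistance = voltage per current),
      = kg·m²·s⁻³·A⁻².
  So Ω⁻¹ = kg⁻¹·m⁻²·s³·A².
  Combining: F⁻¹·Gy⁻¹·s·Ω⁻¹ = (kg·m²·s⁻⁴·A⁻²) · (m⁻²·s²) · s · (kg⁻¹·m⁻²·s³·A²) = m⁻²·s².
Both reduce to m⁻²·s².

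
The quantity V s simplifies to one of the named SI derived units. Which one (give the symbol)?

V = W/A (potential = power per current),
    = kg·m²·s⁻³·A⁻¹.
Combining: V·s = (kg·m²·s⁻³·A⁻¹) · s = kg·m²·s⁻²·A⁻¹.
kg·m²·s⁻²·A⁻¹ is the base-SI form of the weber.

Wb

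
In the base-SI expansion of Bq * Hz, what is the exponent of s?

-2

Bq = 1/s = s⁻¹ (activity is decays per second).
Hz = 1/s = s⁻¹ (frequency is cycles per second).
Combining: Bq·Hz = s⁻¹ · s⁻¹ = s⁻².
The exponent of s is -2.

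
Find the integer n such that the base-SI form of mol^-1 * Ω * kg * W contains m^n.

Ω = kg·m²·s⁻³·A⁻².
W = kg·m²·s⁻³.
Combining: mol⁻¹·Ω·kg·W = mol⁻¹ · (kg·m²·s⁻³·A⁻²) · kg · (kg·m²·s⁻³) = kg³·m⁴·s⁻⁶·A⁻²·mol⁻¹.
The exponent of m is 4.

4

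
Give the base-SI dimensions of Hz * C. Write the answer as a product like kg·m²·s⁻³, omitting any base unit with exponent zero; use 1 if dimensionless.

A

Hz = s⁻¹.
C = s·A.
Combining: Hz·C = s⁻¹ · (s·A) = A.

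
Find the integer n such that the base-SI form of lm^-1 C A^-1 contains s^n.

1

lm = cd·sr = cd (luminous flux; sr is dimensionless).
So lm⁻¹ = cd⁻¹.
C = A·s = s·A (charge = current × time).
Combining: lm⁻¹·C·A⁻¹ = cd⁻¹ · (s·A) · A⁻¹ = s·cd⁻¹.
The exponent of s is 1.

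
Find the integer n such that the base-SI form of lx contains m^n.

-2

lx = m⁻²·cd.
The exponent of m is -2.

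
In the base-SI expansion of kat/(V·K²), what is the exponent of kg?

kat = mol/s = s⁻¹·mol (catalytic activity).
V = W/A (potential = power per current),
    = kg·m²·s⁻³·A⁻¹.
So V⁻¹ = kg⁻¹·m⁻²·s³·A.
Combining: kat·V⁻¹·K⁻² = (s⁻¹·mol) · (kg⁻¹·m⁻²·s³·A) · K⁻² = kg⁻¹·m⁻²·s²·A·K⁻²·mol.
The exponent of kg is -1.

-1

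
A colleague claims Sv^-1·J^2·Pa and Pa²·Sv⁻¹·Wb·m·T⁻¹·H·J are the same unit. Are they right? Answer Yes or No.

No

Left side:
  Sv = J/kg (equivalent dose = energy per mass),
      = m²·s⁻².
  So Sv⁻¹ = m⁻²·s².
  J = N·m (work = force × distance),
      = kg·m²·s⁻².
  So J² = kg²·m⁴·s⁻⁴.
  Pa = N/m² (pressure = force per area),
      = kg·m⁻¹·s⁻².
  Combining: Sv⁻¹·J²·Pa = (m⁻²·s²) · (kg²·m⁴·s⁻⁴) · (kg·m⁻¹·s⁻²) = kg³·m·s⁻⁴.
Right side:
  Pa = N/m² (pressure = force per area),
      = kg·m⁻¹·s⁻².
  So Pa² = kg²·m⁻²·s⁻⁴.
  Sv = J/kg (equivalent dose = energy per mass),
      = m²·s⁻².
  So Sv⁻¹ = m⁻²·s².
  Wb = V·s (flux: a volt is a weber per second),
      = kg·m²·s⁻²·A⁻¹.
  T = Wb/m² (flux density = flux per area),
      = kg·s⁻²·A⁻¹.
  So T⁻¹ = kg⁻¹·s²·A.
  H = Wb/A (inductance = flux per current),
      = kg·m²·s⁻²·A⁻².
  J = N·m (work = force × distance),
      = kg·m²·s⁻².
  Combining: Pa²·Sv⁻¹·Wb·m·T⁻¹·H·J = (kg²·m⁻²·s⁻⁴) · (m⁻²·s²) · (kg·m²·s⁻²·A⁻¹) · m · (kg⁻¹·s²·A) · (kg·m²·s⁻²·A⁻²) · (kg·m²·s⁻²) = kg⁴·m³·s⁻⁶·A⁻².
Left is kg³·m·s⁻⁴; right is kg⁴·m³·s⁻⁶·A⁻² — different.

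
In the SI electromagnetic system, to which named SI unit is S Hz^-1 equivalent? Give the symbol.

F

S = 1/Ω (conductance is reciprocal resistance),
    = kg⁻¹·m⁻²·s³·A².
Hz = 1/s = s⁻¹ (frequency is cycles per second).
So Hz⁻¹ = s.
Combining: S·Hz⁻¹ = (kg⁻¹·m⁻²·s³·A²) · s = kg⁻¹·m⁻²·s⁴·A².
kg⁻¹·m⁻²·s⁴·A² is the base-SI form of the farad.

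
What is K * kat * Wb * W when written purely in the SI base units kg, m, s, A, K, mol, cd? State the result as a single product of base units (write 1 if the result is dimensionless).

kat = mol/s = s⁻¹·mol (catalytic activity).
Wb = V·s (flux: a volt is a weber per second),
    = kg·m²·s⁻²·A⁻¹.
W = J/s (power = energy per time),
    = kg·m²·s⁻³.
Combining: K·kat·Wb·W = K · (s⁻¹·mol) · (kg·m²·s⁻²·A⁻¹) · (kg·m²·s⁻³) = kg²·m⁴·s⁻⁶·A⁻¹·K·mol.

kg²·m⁴·s⁻⁶·A⁻¹·K·mol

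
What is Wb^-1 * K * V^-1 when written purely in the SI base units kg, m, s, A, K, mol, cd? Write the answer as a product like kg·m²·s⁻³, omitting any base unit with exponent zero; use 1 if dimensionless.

kg⁻²·m⁻⁴·s⁵·A²·K

Wb = V·s (flux: a volt is a weber per second),
    = kg·m²·s⁻²·A⁻¹.
So Wb⁻¹ = kg⁻¹·m⁻²·s²·A.
V = W/A (potential = power per current),
    = kg·m²·s⁻³·A⁻¹.
So V⁻¹ = kg⁻¹·m⁻²·s³·A.
Combining: Wb⁻¹·K·V⁻¹ = (kg⁻¹·m⁻²·s²·A) · K · (kg⁻¹·m⁻²·s³·A) = kg⁻²·m⁻⁴·s⁵·A²·K.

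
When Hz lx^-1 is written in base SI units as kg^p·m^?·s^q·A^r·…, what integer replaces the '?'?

2

Hz = 1/s = s⁻¹ (frequency is cycles per second).
lx = lm/m² (illuminance = luminous flux per area),
    = m⁻²·cd.
So lx⁻¹ = m²·cd⁻¹.
Combining: Hz·lx⁻¹ = s⁻¹ · (m²·cd⁻¹) = m²·s⁻¹·cd⁻¹.
The exponent of m is 2.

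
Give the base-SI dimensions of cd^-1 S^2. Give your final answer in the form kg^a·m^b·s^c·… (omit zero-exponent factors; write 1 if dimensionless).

S = 1/Ω (conductance is reciprocal resistance),
    = kg⁻¹·m⁻²·s³·A².
So S² = kg⁻²·m⁻⁴·s⁶·A⁴.
Combining: cd⁻¹·S² = cd⁻¹ · (kg⁻²·m⁻⁴·s⁶·A⁴) = kg⁻²·m⁻⁴·s⁶·A⁴·cd⁻¹.

kg⁻²·m⁻⁴·s⁶·A⁴·cd⁻¹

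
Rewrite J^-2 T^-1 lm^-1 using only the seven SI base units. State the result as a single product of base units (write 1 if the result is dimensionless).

J = kg·m²·s⁻².
So J⁻² = kg⁻²·m⁻⁴·s⁴.
T = kg·s⁻²·A⁻¹.
So T⁻¹ = kg⁻¹·s²·A.
lm = cd.
So lm⁻¹ = cd⁻¹.
Combining: J⁻²·T⁻¹·lm⁻¹ = (kg⁻²·m⁻⁴·s⁴) · (kg⁻¹·s²·A) · cd⁻¹ = kg⁻³·m⁻⁴·s⁶·A·cd⁻¹.

kg⁻³·m⁻⁴·s⁶·A·cd⁻¹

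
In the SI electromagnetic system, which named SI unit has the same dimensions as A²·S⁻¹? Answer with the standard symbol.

W

S = 1/Ω (conductance is reciprocal resistance),
    = kg⁻¹·m⁻²·s³·A².
So S⁻¹ = kg·m²·s⁻³·A⁻².
Combining: A²·S⁻¹ = A² · (kg·m²·s⁻³·A⁻²) = kg·m²·s⁻³.
kg·m²·s⁻³ is the base-SI form of the watt.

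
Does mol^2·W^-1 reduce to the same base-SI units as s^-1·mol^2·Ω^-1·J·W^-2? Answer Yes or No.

No

Left side:
  W = J/s (power = energy per time),
      = kg·m²·s⁻³.
  So W⁻¹ = kg⁻¹·m⁻²·s³.
  Combining: mol²·W⁻¹ = mol² · (kg⁻¹·m⁻²·s³) = kg⁻¹·m⁻²·s³·mol².
Right side:
  Ω = V/A (resistance = voltage per current),
      = kg·m²·s⁻³·A⁻².
  So Ω⁻¹ = kg⁻¹·m⁻²·s³·A².
  J = N·m (work = force × distance),
      = kg·m²·s⁻².
  W = J/s (power = energy per time),
      = kg·m²·s⁻³.
  So W⁻² = kg⁻²·m⁻⁴·s⁶.
  Combining: s⁻¹·mol²·Ω⁻¹·J·W⁻² = s⁻¹ · mol² · (kg⁻¹·m⁻²·s³·A²) · (kg·m²·s⁻²) · (kg⁻²·m⁻⁴·s⁶) = kg⁻²·m⁻⁴·s⁶·A²·mol².
Left is kg⁻¹·m⁻²·s³·mol²; right is kg⁻²·m⁻⁴·s⁶·A²·mol² — different.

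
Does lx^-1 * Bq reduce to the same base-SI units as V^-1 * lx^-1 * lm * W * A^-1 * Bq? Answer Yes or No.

No

Left side:
  lx = lm/m² (illuminance = luminous flux per area),
      = m⁻²·cd.
  So lx⁻¹ = m²·cd⁻¹.
  Bq = 1/s = s⁻¹ (activity is decays per second).
  Combining: lx⁻¹·Bq = (m²·cd⁻¹) · s⁻¹ = m²·s⁻¹·cd⁻¹.
Right side:
  V = kg·m²·s⁻³·A⁻¹.
  So V⁻¹ = kg⁻¹·m⁻²·s³·A.
  lx = m⁻²·cd.
  So lx⁻¹ = m²·cd⁻¹.
  lm = cd.
  W = kg·m²·s⁻³.
  Bq = s⁻¹.
  Combining: V⁻¹·lx⁻¹·lm·W·A⁻¹·Bq = (kg⁻¹·m⁻²·s³·A) · (m²·cd⁻¹) · cd · (kg·m²·s⁻³) · A⁻¹ · s⁻¹ = m²·s⁻¹.
Left is m²·s⁻¹·cd⁻¹; right is m²·s⁻¹ — different.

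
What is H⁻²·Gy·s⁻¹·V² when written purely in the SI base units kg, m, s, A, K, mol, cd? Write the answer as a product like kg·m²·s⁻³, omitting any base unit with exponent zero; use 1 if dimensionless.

H = kg·m²·s⁻²·A⁻².
So H⁻² = kg⁻²·m⁻⁴·s⁴·A⁴.
Gy = m²·s⁻².
V = kg·m²·s⁻³·A⁻¹.
So V² = kg²·m⁴·s⁻⁶·A⁻².
Combining: H⁻²·Gy·s⁻¹·V² = (kg⁻²·m⁻⁴·s⁴·A⁴) · (m²·s⁻²) · s⁻¹ · (kg²·m⁴·s⁻⁶·A⁻²) = m²·s⁻⁵·A².

m²·s⁻⁵·A²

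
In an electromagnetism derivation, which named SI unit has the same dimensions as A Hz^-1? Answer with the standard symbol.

C

Hz = 1/s = s⁻¹ (frequency is cycles per second).
So Hz⁻¹ = s.
Combining: A·Hz⁻¹ = A · s = s·A.
s·A is the base-SI form of the coulomb.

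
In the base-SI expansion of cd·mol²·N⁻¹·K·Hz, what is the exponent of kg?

-1

N = kg·m·s⁻².
So N⁻¹ = kg⁻¹·m⁻¹·s².
Hz = s⁻¹.
Combining: cd·mol²·N⁻¹·K·Hz = cd · mol² · (kg⁻¹·m⁻¹·s²) · K · s⁻¹ = kg⁻¹·m⁻¹·s·K·mol²·cd.
The exponent of kg is -1.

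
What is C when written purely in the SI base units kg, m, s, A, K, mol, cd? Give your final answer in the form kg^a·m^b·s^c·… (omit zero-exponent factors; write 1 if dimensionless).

s·A

C = A·s = s·A (charge = current × time).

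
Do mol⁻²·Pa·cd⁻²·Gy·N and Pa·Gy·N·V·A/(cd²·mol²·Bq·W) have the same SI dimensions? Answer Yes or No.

Left side:
  Pa = kg·m⁻¹·s⁻².
  Gy = m²·s⁻².
  N = kg·m·s⁻².
  Combining: mol⁻²·Pa·cd⁻²·Gy·N = mol⁻² · (kg·m⁻¹·s⁻²) · cd⁻² · (m²·s⁻²) · (kg·m·s⁻²) = kg²·m²·s⁻⁶·mol⁻²·cd⁻².
Right side:
  Pa = N/m² (pressure = force per area),
      = kg·m⁻¹·s⁻².
  Gy = J/kg (absorbed dose = energy per mass),
      = m²·s⁻².
  Bq = 1/s = s⁻¹ (activity is decays per second).
  So Bq⁻¹ = s.
  N = kg·m/s² = kg·m·s⁻² (force = mass × acceleration).
  W = J/s (power = energy per time),
      = kg·m²·s⁻³.
  So W⁻¹ = kg⁻¹·m⁻²·s³.
  V = W/A (potential = power per current),
      = kg·m²·s⁻³·A⁻¹.
  Combining: cd⁻²·Pa·Gy·mol⁻²·Bq⁻¹·N·W⁻¹·V·A = cd⁻² · (kg·m⁻¹·s⁻²) · (m²·s⁻²) · mol⁻² · s · (kg·m·s⁻²) · (kg⁻¹·m⁻²·s³) · (kg·m²·s⁻³·A⁻¹) · A = kg²·m²·s⁻⁵·mol⁻²·cd⁻².
Left is kg²·m²·s⁻⁶·mol⁻²·cd⁻²; right is kg²·m²·s⁻⁵·mol⁻²·cd⁻² — different.

No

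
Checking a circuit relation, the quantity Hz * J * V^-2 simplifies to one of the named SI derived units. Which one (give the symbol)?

Hz = s⁻¹.
J = kg·m²·s⁻².
V = kg·m²·s⁻³·A⁻¹.
So V⁻² = kg⁻²·m⁻⁴·s⁶·A².
Combining: Hz·J·V⁻² = s⁻¹ · (kg·m²·s⁻²) · (kg⁻²·m⁻⁴·s⁶·A²) = kg⁻¹·m⁻²·s³·A².
kg⁻¹·m⁻²·s³·A² is the base-SI form of the siemens.

S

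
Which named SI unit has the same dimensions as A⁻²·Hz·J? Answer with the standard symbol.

Hz = 1/s = s⁻¹ (frequency is cycles per second).
J = N·m (work = force × distance),
    = kg·m²·s⁻².
Combining: A⁻²·Hz·J = A⁻² · s⁻¹ · (kg·m²·s⁻²) = kg·m²·s⁻³·A⁻².
kg·m²·s⁻³·A⁻² is the base-SI form of the ohm.

Ω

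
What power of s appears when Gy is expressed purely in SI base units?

-2

Gy = m²·s⁻².
The exponent of s is -2.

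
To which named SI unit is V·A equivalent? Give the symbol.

W

V = kg·m²·s⁻³·A⁻¹.
Combining: V·A = (kg·m²·s⁻³·A⁻¹) · A = kg·m²·s⁻³.
kg·m²·s⁻³ is the base-SI form of the watt.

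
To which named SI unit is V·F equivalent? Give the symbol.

V = kg·m²·s⁻³·A⁻¹.
F = kg⁻¹·m⁻²·s⁴·A².
Combining: V·F = (kg·m²·s⁻³·A⁻¹) · (kg⁻¹·m⁻²·s⁴·A²) = s·A.
s·A is the base-SI form of the coulomb.

C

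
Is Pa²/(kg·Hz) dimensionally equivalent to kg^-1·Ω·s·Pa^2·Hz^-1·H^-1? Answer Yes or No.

Left side:
  Hz = 1/s = s⁻¹ (frequency is cycles per second).
  So Hz⁻¹ = s.
  Pa = N/m² (pressure = force per area),
      = kg·m⁻¹·s⁻².
  So Pa² = kg²·m⁻²·s⁻⁴.
  Combining: kg⁻¹·Hz⁻¹·Pa² = kg⁻¹ · s · (kg²·m⁻²·s⁻⁴) = kg·m⁻²·s⁻³.
Right side:
  Ω = V/A (resistance = voltage per current),
      = kg·m²·s⁻³·A⁻².
  Pa = N/m² (pressure = force per area),
      = kg·m⁻¹·s⁻².
  So Pa² = kg²·m⁻²·s⁻⁴.
  Hz = 1/s = s⁻¹ (frequency is cycles per second).
  So Hz⁻¹ = s.
  H = Wb/A (inductance = flux per current),
      = kg·m²·s⁻²·A⁻².
  So H⁻¹ = kg⁻¹·m⁻²·s²·A².
  Combining: kg⁻¹·Ω·s·Pa²·Hz⁻¹·H⁻¹ = kg⁻¹ · (kg·m²·s⁻³·A⁻²) · s · (kg²·m⁻²·s⁻⁴) · s · (kg⁻¹·m⁻²·s²·A²) = kg·m⁻²·s⁻³.
Both reduce to kg·m⁻²·s⁻³.

Yes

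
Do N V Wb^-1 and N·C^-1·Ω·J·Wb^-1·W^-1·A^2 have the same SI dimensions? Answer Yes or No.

Yes

Left side:
  N = kg·m·s⁻².
  V = kg·m²·s⁻³·A⁻¹.
  Wb = kg·m²·s⁻²·A⁻¹.
  So Wb⁻¹ = kg⁻¹·m⁻²·s²·A.
  Combining: N·V·Wb⁻¹ = (kg·m·s⁻²) · (kg·m²·s⁻³·A⁻¹) · (kg⁻¹·m⁻²·s²·A) = kg·m·s⁻³.
Right side:
  N = kg·m/s² = kg·m·s⁻² (force = mass × acceleration).
  C = A·s = s·A (charge = current × time).
  So C⁻¹ = s⁻¹·A⁻¹.
  Ω = V/A (resistance = voltage per current),
      = kg·m²·s⁻³·A⁻².
  J = N·m (work = force × distance),
      = kg·m²·s⁻².
  Wb = V·s (flux: a volt is a weber per second),
      = kg·m²·s⁻²·A⁻¹.
  So Wb⁻¹ = kg⁻¹·m⁻²·s²·A.
  W = J/s (power = energy per time),
      = kg·m²·s⁻³.
  So W⁻¹ = kg⁻¹·m⁻²·s³.
  Combining: N·C⁻¹·Ω·J·Wb⁻¹·W⁻¹·A² = (kg·m·s⁻²) · (s⁻¹·A⁻¹) · (kg·m²·s⁻³·A⁻²) · (kg·m²·s⁻²) · (kg⁻¹·m⁻²·s²·A) · (kg⁻¹·m⁻²·s³) · A² = kg·m·s⁻³.
Both reduce to kg·m·s⁻³.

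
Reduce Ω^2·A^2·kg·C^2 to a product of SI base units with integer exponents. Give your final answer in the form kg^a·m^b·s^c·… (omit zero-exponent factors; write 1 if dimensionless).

Ω = V/A (resistance = voltage per current),
    = kg·m²·s⁻³·A⁻².
So Ω² = kg²·m⁴·s⁻⁶·A⁻⁴.
C = A·s = s·A (charge = current × time).
So C² = s²·A².
Combining: Ω²·A²·kg·C² = (kg²·m⁴·s⁻⁶·A⁻⁴) · A² · kg · (s²·A²) = kg³·m⁴·s⁻⁴.

kg³·m⁴·s⁻⁴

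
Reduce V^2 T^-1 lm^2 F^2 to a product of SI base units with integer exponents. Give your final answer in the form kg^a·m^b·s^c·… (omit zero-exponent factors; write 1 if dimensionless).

V = kg·m²·s⁻³·A⁻¹.
So V² = kg²·m⁴·s⁻⁶·A⁻².
T = kg·s⁻²·A⁻¹.
So T⁻¹ = kg⁻¹·s²·A.
lm = cd.
So lm² = cd².
F = kg⁻¹·m⁻²·s⁴·A².
So F² = kg⁻²·m⁻⁴·s⁸·A⁴.
Combining: V²·T⁻¹·lm²·F² = (kg²·m⁴·s⁻⁶·A⁻²) · (kg⁻¹·s²·A) · cd² · (kg⁻²·m⁻⁴·s⁸·A⁴) = kg⁻¹·s⁴·A³·cd².

kg⁻¹·s⁴·A³·cd²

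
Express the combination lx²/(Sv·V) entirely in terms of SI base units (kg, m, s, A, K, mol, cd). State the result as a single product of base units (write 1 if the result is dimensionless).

Sv = m²·s⁻².
So Sv⁻¹ = m⁻²·s².
lx = m⁻²·cd.
So lx² = m⁻⁴·cd².
V = kg·m²·s⁻³·A⁻¹.
So V⁻¹ = kg⁻¹·m⁻²·s³·A.
Combining: Sv⁻¹·lx²·V⁻¹ = (m⁻²·s²) · (m⁻⁴·cd²) · (kg⁻¹·m⁻²·s³·A) = kg⁻¹·m⁻⁸·s⁵·A·cd².

kg⁻¹·m⁻⁸·s⁵·A·cd²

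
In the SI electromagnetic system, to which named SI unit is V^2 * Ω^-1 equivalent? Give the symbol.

V = W/A (potential = power per current),
    = kg·m²·s⁻³·A⁻¹.
So V² = kg²·m⁴·s⁻⁶·A⁻².
Ω = V/A (resistance = voltage per current),
    = kg·m²·s⁻³·A⁻².
So Ω⁻¹ = kg⁻¹·m⁻²·s³·A².
Combining: V²·Ω⁻¹ = (kg²·m⁴·s⁻⁶·A⁻²) · (kg⁻¹·m⁻²·s³·A²) = kg·m²·s⁻³.
kg·m²·s⁻³ is the base-SI form of the watt.

W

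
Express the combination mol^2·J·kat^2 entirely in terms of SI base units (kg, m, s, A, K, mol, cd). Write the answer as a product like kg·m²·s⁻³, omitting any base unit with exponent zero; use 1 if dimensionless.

kg·m²·s⁻⁴·mol⁴

J = kg·m²·s⁻².
kat = s⁻¹·mol.
So kat² = s⁻²·mol².
Combining: mol²·J·kat² = mol² · (kg·m²·s⁻²) · (s⁻²·mol²) = kg·m²·s⁻⁴·mol⁴.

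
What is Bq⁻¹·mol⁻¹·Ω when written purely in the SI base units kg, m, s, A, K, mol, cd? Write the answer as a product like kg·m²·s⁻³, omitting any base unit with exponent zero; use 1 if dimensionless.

kg·m²·s⁻²·A⁻²·mol⁻¹

Bq = s⁻¹.
So Bq⁻¹ = s.
Ω = kg·m²·s⁻³·A⁻².
Combining: Bq⁻¹·mol⁻¹·Ω = s · mol⁻¹ · (kg·m²·s⁻³·A⁻²) = kg·m²·s⁻²·A⁻²·mol⁻¹.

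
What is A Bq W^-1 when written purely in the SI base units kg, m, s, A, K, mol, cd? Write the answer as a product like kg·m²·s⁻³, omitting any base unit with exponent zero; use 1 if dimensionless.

kg⁻¹·m⁻²·s²·A

Bq = 1/s = s⁻¹ (activity is decays per second).
W = J/s (power = energy per time),
    = kg·m²·s⁻³.
So W⁻¹ = kg⁻¹·m⁻²·s³.
Combining: A·Bq·W⁻¹ = A · s⁻¹ · (kg⁻¹·m⁻²·s³) = kg⁻¹·m⁻²·s²·A.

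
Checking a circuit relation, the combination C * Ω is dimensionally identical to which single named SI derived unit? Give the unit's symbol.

Wb

C = s·A.
Ω = kg·m²·s⁻³·A⁻².
Combining: C·Ω = (s·A) · (kg·m²·s⁻³·A⁻²) = kg·m²·s⁻²·A⁻¹.
kg·m²·s⁻²·A⁻¹ is the base-SI form of the weber.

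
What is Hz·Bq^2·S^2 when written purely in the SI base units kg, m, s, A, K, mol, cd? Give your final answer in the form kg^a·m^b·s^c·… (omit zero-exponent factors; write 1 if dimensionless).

Hz = 1/s = s⁻¹ (frequency is cycles per second).
Bq = 1/s = s⁻¹ (activity is decays per second).
So Bq² = s⁻².
S = 1/Ω (conductance is reciprocal resistance),
    = kg⁻¹·m⁻²·s³·A².
So S² = kg⁻²·m⁻⁴·s⁶·A⁴.
Combining: Hz·Bq²·S² = s⁻¹ · s⁻² · (kg⁻²·m⁻⁴·s⁶·A⁴) = kg⁻²·m⁻⁴·s³·A⁴.

kg⁻²·m⁻⁴·s³·A⁴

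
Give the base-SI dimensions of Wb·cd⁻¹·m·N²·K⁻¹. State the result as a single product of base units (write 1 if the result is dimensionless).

Wb = V·s (flux: a volt is a weber per second),
    = kg·m²·s⁻²·A⁻¹.
N = kg·m/s² = kg·m·s⁻² (force = mass × acceleration).
So N² = kg²·m²·s⁻⁴.
Combining: Wb·cd⁻¹·m·N²·K⁻¹ = (kg·m²·s⁻²·A⁻¹) · cd⁻¹ · m · (kg²·m²·s⁻⁴) · K⁻¹ = kg³·m⁵·s⁻⁶·A⁻¹·K⁻¹·cd⁻¹.

kg³·m⁵·s⁻⁶·A⁻¹·K⁻¹·cd⁻¹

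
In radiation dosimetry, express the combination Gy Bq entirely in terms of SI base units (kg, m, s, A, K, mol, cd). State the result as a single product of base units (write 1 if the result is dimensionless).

Gy = J/kg (absorbed dose = energy per mass),
    = m²·s⁻².
Bq = 1/s = s⁻¹ (activity is decays per second).
Combining: Gy·Bq = (m²·s⁻²) · s⁻¹ = m²·s⁻³.

m²·s⁻³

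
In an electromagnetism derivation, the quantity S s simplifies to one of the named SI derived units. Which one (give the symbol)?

F

S = kg⁻¹·m⁻²·s³·A².
Combining: S·s = (kg⁻¹·m⁻²·s³·A²) · s = kg⁻¹·m⁻²·s⁴·A².
kg⁻¹·m⁻²·s⁴·A² is the base-SI form of the farad.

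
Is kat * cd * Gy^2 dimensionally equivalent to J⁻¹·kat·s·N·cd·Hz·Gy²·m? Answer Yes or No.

Left side:
  kat = s⁻¹·mol.
  Gy = m²·s⁻².
  So Gy² = m⁴·s⁻⁴.
  Combining: kat·cd·Gy² = (s⁻¹·mol) · cd · (m⁴·s⁻⁴) = m⁴·s⁻⁵·mol·cd.
Right side:
  J = N·m (work = force × distance),
      = kg·m²·s⁻².
  So J⁻¹ = kg⁻¹·m⁻²·s².
  kat = mol/s = s⁻¹·mol (catalytic activity).
  N = kg·m/s² = kg·m·s⁻² (force = mass × acceleration).
  Hz = 1/s = s⁻¹ (frequency is cycles per second).
  Gy = J/kg (absorbed dose = energy per mass),
      = m²·s⁻².
  So Gy² = m⁴·s⁻⁴.
  Combining: J⁻¹·kat·s·N·cd·Hz·Gy²·m = (kg⁻¹·m⁻²·s²) · (s⁻¹·mol) · s · (kg·m·s⁻²) · cd · s⁻¹ · (m⁴·s⁻⁴) · m = m⁴·s⁻⁵·mol·cd.
Both reduce to m⁴·s⁻⁵·mol·cd.

Yes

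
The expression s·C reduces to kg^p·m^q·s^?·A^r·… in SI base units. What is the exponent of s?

2

C = A·s = s·A (charge = current × time).
Combining: s·C = s · (s·A) = s²·A.
The exponent of s is 2.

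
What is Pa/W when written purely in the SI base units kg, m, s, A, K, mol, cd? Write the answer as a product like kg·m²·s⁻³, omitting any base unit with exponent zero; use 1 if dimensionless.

m⁻³·s

W = kg·m²·s⁻³.
So W⁻¹ = kg⁻¹·m⁻²·s³.
Pa = kg·m⁻¹·s⁻².
Combining: W⁻¹·Pa = (kg⁻¹·m⁻²·s³) · (kg·m⁻¹·s⁻²) = m⁻³·s.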